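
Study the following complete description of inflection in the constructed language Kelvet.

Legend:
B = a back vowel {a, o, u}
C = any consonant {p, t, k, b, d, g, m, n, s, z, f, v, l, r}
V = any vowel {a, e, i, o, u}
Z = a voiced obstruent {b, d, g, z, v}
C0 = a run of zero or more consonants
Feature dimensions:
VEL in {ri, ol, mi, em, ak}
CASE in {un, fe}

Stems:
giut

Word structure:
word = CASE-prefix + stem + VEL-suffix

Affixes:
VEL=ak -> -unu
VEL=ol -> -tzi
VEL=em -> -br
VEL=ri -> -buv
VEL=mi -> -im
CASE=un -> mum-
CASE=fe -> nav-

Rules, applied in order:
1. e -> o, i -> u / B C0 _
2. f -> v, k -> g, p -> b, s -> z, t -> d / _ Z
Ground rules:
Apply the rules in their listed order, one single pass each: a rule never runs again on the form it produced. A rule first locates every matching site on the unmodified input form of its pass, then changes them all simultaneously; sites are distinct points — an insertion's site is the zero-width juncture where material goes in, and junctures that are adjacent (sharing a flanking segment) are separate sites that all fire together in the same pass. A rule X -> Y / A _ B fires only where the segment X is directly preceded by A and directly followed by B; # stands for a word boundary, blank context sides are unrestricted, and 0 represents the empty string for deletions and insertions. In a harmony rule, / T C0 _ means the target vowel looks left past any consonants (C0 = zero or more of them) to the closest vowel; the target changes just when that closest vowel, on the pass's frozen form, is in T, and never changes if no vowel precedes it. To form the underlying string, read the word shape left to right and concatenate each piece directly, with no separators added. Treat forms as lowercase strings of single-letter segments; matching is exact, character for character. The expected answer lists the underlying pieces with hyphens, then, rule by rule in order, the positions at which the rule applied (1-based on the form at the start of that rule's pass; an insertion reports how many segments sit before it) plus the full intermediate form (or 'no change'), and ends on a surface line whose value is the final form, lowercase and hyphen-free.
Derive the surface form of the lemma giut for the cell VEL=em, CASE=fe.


underlying: nav-giut-br
1. e -> o, i -> u / B C0 _: fires at position(s) 5: navguutbr
2. f -> v, k -> g, p -> b, s -> z, t -> d / _ Z: fires at position(s) 7: navguudbr
surface: navguudbr


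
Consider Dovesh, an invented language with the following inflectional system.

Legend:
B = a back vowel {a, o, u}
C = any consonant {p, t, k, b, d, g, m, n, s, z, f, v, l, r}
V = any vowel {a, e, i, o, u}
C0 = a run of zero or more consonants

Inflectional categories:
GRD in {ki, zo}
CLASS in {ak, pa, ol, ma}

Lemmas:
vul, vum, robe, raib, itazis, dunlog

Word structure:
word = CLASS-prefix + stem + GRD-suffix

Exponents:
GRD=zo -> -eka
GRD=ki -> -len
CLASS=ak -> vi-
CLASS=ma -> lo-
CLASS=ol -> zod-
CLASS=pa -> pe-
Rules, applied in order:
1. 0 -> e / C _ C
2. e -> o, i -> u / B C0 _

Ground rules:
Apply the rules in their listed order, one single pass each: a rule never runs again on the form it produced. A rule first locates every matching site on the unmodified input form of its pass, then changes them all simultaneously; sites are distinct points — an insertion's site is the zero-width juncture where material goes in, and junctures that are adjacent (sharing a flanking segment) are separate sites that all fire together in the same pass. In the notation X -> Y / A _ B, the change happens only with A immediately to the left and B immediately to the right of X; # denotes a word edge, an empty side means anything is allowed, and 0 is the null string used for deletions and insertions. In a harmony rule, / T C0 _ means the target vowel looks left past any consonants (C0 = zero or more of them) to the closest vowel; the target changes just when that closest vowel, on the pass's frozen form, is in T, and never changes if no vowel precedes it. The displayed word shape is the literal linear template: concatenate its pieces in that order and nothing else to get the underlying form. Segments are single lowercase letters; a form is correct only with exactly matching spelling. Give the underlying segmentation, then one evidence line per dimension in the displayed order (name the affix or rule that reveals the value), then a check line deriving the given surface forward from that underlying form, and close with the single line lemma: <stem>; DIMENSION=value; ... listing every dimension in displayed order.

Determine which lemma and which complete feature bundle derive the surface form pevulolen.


underlying: pe-vul-len
GRD=ki - signalled by the affix -len
CLASS=pa - signalled by the affix pe-
check: pevullen -> pevulelen -> pevulolen
lemma: vul; GRD=ki; CLASS=pa


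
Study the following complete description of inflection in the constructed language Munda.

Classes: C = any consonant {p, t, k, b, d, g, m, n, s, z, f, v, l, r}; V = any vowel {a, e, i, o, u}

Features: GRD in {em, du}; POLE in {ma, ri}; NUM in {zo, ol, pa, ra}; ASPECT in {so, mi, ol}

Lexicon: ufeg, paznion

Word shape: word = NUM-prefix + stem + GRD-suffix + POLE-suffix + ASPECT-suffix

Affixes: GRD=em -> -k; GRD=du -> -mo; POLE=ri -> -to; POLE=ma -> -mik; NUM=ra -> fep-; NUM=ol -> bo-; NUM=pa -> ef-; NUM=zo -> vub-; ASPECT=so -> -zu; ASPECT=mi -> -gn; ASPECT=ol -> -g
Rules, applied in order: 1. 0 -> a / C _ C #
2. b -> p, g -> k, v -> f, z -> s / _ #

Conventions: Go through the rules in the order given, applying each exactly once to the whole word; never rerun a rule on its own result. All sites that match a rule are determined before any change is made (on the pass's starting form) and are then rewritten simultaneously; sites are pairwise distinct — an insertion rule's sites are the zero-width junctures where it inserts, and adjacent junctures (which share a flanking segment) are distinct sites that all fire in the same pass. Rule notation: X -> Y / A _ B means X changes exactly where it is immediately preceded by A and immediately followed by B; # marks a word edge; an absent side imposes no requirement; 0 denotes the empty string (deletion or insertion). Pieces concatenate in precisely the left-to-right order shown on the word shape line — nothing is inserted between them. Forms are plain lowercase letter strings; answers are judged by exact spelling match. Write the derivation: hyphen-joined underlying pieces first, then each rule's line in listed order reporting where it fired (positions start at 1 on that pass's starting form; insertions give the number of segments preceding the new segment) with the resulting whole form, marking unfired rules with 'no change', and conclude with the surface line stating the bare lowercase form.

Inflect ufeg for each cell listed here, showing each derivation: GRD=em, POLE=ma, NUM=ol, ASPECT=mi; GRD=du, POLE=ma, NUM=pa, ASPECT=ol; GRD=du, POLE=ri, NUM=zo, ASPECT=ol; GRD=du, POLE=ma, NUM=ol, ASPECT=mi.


cell GRD=em, POLE=ma, NUM=ol, ASPECT=mi:
underlying: bo-ufeg-k-mik-gn
1. 0 -> a / C _ C #: inserts after position(s) 11: boufegkmikgan
2. b -> p, g -> k, v -> f, z -> s / _ #: no change
surface: boufegkmikgan

cell GRD=du, POLE=ma, NUM=pa, ASPECT=ol:
underlying: ef-ufeg-mo-mik-g
1. 0 -> a / C _ C #: inserts after position(s) 11: efufegmomikag
2. b -> p, g -> k, v -> f, z -> s / _ #: fires at position(s) 13: efufegmomikak
surface: efufegmomikak

cell GRD=du, POLE=ri, NUM=zo, ASPECT=ol:
underlying: vub-ufeg-mo-to-g
1. 0 -> a / C _ C #: no change
2. b -> p, g -> k, v -> f, z -> s / _ #: fires at position(s) 12: vubufegmotok
surface: vubufegmotok

cell GRD=du, POLE=ma, NUM=ol, ASPECT=mi:
underlying: bo-ufeg-mo-mik-gn
1. 0 -> a / C _ C #: inserts after position(s) 12: boufegmomikgan
2. b -> p, g -> k, v -> f, z -> s / _ #: no change
surface: boufegmomikgan


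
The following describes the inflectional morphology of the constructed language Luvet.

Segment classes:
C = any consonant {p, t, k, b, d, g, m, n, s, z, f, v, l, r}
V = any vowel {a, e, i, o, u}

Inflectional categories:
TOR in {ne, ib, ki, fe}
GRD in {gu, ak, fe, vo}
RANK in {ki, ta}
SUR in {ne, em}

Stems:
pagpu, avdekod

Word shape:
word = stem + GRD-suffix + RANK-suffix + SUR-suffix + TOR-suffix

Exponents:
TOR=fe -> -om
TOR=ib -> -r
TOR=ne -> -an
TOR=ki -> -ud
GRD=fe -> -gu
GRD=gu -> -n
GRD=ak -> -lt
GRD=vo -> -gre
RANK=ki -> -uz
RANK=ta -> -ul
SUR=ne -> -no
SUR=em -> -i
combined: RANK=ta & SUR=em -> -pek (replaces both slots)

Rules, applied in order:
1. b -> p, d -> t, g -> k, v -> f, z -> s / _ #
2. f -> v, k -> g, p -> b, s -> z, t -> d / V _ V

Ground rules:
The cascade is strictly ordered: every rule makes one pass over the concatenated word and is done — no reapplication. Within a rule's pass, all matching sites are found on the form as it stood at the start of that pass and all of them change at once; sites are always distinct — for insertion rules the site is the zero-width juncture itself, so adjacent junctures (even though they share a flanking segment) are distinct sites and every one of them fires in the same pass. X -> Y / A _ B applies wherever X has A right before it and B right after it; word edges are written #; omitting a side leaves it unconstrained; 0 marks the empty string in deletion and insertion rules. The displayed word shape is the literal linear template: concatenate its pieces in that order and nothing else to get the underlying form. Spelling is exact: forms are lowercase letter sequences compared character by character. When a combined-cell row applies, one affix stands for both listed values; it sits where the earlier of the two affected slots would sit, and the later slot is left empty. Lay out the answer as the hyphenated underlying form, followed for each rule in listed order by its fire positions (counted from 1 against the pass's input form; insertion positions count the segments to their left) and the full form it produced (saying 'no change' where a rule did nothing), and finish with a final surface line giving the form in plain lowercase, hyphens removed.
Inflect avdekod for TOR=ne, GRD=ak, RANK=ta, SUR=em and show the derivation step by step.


underlying: avdekod-lt-pek-an
1. b -> p, d -> t, g -> k, v -> f, z -> s / _ #: no change
2. f -> v, k -> g, p -> b, s -> z, t -> d / V _ V: fires at position(s) 5, 12: avdegodltpegan
surface: avdegodltpegan


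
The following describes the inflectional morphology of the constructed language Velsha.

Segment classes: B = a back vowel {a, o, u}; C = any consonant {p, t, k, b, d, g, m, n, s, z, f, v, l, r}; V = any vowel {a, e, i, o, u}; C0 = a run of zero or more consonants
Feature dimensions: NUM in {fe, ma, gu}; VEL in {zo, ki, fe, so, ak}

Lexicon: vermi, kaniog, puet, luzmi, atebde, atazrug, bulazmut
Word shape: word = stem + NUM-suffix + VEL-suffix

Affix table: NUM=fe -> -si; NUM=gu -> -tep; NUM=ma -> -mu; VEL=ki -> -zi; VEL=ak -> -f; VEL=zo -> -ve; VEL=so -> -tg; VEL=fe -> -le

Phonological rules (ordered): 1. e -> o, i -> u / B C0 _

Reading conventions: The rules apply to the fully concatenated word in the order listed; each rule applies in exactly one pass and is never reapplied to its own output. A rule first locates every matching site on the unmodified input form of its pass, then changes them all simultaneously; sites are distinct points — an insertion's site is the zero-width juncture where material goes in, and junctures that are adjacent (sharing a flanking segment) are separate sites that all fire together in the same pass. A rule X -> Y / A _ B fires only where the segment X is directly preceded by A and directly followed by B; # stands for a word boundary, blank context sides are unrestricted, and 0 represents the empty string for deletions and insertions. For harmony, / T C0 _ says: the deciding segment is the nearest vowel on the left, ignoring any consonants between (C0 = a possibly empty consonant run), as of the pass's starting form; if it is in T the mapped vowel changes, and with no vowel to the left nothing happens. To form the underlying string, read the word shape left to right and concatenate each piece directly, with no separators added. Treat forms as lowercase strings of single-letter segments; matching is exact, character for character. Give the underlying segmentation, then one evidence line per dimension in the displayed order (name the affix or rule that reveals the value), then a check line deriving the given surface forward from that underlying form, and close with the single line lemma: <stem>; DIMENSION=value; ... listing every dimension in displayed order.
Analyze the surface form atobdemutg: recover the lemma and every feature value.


underlying: atebde-mu-tg
NUM=ma - signalled by the affix -mu
VEL=so - signalled by the affix -tg
check: atebdemutg -> atobdemutg
lemma: atebde; NUM=ma; VEL=so


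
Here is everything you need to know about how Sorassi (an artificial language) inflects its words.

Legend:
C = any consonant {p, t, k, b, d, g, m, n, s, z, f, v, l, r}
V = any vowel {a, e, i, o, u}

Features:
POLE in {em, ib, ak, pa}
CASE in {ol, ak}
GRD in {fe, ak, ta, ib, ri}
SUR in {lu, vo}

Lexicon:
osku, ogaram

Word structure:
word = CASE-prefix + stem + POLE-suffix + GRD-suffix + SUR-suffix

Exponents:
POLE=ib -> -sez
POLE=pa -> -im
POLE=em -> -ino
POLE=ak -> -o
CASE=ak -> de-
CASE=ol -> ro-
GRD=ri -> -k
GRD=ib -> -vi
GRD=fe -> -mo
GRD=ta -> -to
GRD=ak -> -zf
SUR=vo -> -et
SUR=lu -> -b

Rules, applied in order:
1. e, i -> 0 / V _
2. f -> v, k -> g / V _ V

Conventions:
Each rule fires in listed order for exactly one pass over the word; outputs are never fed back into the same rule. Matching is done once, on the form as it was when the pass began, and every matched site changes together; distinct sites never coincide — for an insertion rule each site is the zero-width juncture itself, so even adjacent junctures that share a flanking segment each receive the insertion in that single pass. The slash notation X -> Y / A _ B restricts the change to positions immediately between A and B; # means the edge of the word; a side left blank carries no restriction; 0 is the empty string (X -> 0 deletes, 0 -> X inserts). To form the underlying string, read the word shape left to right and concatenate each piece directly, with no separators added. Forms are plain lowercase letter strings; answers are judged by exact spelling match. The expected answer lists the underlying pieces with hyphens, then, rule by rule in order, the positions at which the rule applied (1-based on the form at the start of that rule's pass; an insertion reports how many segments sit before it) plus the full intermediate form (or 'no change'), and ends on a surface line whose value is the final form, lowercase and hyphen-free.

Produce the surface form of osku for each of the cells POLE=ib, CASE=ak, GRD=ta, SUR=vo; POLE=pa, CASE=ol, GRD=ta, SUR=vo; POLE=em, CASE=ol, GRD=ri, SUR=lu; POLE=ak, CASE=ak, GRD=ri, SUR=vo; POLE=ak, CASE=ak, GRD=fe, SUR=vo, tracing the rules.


cell POLE=ib, CASE=ak, GRD=ta, SUR=vo:
underlying: de-osku-sez-to-et
1. e, i -> 0 / V _: fires at position(s) 12: deoskuseztot
2. f -> v, k -> g / V _ V: no change
surface: deoskuseztot

cell POLE=pa, CASE=ol, GRD=ta, SUR=vo:
underlying: ro-osku-im-to-et
1. e, i -> 0 / V _: fires at position(s) 7, 11: rooskumtot
2. f -> v, k -> g / V _ V: no change
surface: rooskumtot

cell POLE=em, CASE=ol, GRD=ri, SUR=lu:
underlying: ro-osku-ino-k-b
1. e, i -> 0 / V _: fires at position(s) 7: rooskunokb
2. f -> v, k -> g / V _ V: no change
surface: rooskunokb

cell POLE=ak, CASE=ak, GRD=ri, SUR=vo:
underlying: de-osku-o-k-et
1. e, i -> 0 / V _: no change
2. f -> v, k -> g / V _ V: fires at position(s) 8: deoskuoget
surface: deoskuoget

cell POLE=ak, CASE=ak, GRD=fe, SUR=vo:
underlying: de-osku-o-mo-et
1. e, i -> 0 / V _: fires at position(s) 10: deoskuomot
2. f -> v, k -> g / V _ V: no change
surface: deoskuomot


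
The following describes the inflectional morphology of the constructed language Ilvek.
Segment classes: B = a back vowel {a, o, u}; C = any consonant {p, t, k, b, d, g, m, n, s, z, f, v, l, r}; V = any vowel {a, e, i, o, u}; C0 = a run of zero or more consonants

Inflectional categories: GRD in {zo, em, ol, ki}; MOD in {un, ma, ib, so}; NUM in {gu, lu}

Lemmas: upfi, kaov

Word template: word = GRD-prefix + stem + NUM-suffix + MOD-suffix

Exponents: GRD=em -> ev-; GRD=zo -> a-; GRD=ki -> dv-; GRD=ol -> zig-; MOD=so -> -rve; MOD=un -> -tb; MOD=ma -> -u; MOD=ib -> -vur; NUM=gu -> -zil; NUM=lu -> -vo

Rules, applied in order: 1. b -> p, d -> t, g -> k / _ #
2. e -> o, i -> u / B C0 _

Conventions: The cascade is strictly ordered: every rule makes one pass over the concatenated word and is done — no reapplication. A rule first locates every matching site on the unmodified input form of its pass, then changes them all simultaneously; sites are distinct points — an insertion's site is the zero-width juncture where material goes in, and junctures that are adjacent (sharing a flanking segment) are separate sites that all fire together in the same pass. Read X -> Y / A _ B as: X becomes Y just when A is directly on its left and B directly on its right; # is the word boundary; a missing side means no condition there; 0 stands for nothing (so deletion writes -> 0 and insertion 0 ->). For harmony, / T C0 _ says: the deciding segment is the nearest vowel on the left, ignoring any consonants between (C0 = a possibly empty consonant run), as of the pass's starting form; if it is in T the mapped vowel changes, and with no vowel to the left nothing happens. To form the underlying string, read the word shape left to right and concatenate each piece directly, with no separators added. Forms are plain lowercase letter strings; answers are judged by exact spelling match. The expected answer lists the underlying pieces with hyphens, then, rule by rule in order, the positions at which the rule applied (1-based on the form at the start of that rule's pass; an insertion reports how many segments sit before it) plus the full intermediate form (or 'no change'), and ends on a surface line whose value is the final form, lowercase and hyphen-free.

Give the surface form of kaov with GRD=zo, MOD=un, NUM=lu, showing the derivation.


underlying: a-kaov-vo-tb
1. b -> p, d -> t, g -> k / _ #: fires at position(s) 9: akaovvotp
2. e -> o, i -> u / B C0 _: no change
surface: akaovvotp


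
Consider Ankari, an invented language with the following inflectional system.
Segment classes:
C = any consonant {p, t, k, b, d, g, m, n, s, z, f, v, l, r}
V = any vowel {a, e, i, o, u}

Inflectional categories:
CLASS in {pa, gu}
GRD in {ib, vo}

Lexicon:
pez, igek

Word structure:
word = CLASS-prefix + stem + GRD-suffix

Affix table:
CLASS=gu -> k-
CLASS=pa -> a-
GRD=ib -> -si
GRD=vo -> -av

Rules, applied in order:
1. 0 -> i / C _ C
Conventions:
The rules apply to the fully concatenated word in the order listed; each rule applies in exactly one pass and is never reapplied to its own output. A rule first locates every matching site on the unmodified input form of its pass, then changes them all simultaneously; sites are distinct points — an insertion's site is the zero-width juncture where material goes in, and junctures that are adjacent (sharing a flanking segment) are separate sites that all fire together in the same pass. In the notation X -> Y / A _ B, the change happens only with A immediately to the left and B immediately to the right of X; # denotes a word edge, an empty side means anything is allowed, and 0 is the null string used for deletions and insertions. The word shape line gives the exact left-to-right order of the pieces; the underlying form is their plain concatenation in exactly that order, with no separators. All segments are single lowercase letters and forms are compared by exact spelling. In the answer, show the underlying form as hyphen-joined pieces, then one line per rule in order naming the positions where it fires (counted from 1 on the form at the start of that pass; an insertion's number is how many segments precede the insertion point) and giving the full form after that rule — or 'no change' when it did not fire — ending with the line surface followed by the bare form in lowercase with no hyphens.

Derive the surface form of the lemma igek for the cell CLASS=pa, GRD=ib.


underlying: a-igek-si
1. 0 -> i / C _ C: inserts after position(s) 5: aigekisi
surface: aigekisi


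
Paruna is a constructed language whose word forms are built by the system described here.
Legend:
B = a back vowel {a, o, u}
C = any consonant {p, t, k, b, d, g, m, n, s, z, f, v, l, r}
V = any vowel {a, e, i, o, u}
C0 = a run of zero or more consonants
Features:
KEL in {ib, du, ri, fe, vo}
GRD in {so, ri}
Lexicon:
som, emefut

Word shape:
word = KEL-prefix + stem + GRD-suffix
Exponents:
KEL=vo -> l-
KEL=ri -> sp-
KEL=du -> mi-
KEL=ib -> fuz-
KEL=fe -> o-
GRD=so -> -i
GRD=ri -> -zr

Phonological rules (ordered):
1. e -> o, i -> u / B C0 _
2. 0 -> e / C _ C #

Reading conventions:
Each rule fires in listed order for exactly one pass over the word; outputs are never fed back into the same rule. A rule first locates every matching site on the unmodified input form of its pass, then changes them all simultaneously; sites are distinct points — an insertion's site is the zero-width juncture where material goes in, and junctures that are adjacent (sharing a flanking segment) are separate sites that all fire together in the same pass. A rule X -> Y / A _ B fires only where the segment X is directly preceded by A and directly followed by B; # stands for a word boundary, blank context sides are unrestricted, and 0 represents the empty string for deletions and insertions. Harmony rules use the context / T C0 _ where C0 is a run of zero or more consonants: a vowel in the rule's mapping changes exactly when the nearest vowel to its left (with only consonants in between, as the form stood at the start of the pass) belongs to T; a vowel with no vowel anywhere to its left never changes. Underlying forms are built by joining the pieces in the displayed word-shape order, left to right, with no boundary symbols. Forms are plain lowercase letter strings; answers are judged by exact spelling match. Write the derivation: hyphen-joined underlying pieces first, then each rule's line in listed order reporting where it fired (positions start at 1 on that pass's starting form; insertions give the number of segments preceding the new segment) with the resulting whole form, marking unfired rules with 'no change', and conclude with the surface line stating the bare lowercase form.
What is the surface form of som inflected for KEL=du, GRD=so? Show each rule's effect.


underlying: mi-som-i
1. e -> o, i -> u / B C0 _: fires at position(s) 6: misomu
2. 0 -> e / C _ C #: no change
surface: misomu


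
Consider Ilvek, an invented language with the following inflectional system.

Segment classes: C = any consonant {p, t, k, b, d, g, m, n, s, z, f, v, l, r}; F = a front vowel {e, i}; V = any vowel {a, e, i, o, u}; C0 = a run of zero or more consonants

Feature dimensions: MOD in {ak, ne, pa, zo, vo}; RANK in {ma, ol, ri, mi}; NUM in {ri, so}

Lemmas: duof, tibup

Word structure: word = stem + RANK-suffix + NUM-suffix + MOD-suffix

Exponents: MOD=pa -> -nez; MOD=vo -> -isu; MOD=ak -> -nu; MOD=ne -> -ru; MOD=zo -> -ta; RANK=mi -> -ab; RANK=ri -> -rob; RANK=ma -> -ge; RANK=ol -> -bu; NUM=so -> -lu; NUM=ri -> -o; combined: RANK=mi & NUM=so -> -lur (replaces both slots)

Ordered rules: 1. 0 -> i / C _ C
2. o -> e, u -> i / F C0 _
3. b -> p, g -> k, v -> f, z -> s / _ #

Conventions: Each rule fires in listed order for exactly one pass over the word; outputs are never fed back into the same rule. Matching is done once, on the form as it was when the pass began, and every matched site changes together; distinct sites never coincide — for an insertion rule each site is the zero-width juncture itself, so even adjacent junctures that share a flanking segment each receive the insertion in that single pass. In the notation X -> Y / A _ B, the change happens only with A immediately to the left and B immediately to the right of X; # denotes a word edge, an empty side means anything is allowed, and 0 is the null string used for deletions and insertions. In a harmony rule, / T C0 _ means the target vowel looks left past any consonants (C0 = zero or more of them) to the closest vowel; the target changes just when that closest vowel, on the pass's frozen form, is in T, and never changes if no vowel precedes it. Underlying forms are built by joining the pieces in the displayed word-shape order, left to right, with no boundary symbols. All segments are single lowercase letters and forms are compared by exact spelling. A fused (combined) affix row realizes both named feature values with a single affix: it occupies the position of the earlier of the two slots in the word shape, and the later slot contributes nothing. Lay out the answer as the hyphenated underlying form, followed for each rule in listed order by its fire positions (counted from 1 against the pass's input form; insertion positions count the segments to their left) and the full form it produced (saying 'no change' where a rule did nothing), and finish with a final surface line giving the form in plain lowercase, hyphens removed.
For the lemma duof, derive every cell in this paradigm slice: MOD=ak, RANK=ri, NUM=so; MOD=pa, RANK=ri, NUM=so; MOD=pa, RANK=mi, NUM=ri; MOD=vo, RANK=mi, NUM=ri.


cell MOD=ak, RANK=ri, NUM=so:
underlying: duof-rob-lu-nu
1. 0 -> i / C _ C: inserts after position(s) 4, 7: duofirobilunu
2. o -> e, u -> i / F C0 _: fires at position(s) 7, 11: duofirebilinu
3. b -> p, g -> k, v -> f, z -> s / _ #: no change
surface: duofirebilinu

cell MOD=pa, RANK=ri, NUM=so:
underlying: duof-rob-lu-nez
1. 0 -> i / C _ C: inserts after position(s) 4, 7: duofirobilunez
2. o -> e, u -> i / F C0 _: fires at position(s) 7, 11: duofirebilinez
3. b -> p, g -> k, v -> f, z -> s / _ #: fires at position(s) 14: duofirebilines
surface: duofirebilines

cell MOD=pa, RANK=mi, NUM=ri:
underlying: duof-ab-o-nez
1. 0 -> i / C _ C: no change
2. o -> e, u -> i / F C0 _: no change
3. b -> p, g -> k, v -> f, z -> s / _ #: fires at position(s) 10: duofabones
surface: duofabones

cell MOD=vo, RANK=mi, NUM=ri:
underlying: duof-ab-o-isu
1. 0 -> i / C _ C: no change
2. o -> e, u -> i / F C0 _: fires at position(s) 10: duofaboisi
3. b -> p, g -> k, v -> f, z -> s / _ #: no change
surface: duofaboisi


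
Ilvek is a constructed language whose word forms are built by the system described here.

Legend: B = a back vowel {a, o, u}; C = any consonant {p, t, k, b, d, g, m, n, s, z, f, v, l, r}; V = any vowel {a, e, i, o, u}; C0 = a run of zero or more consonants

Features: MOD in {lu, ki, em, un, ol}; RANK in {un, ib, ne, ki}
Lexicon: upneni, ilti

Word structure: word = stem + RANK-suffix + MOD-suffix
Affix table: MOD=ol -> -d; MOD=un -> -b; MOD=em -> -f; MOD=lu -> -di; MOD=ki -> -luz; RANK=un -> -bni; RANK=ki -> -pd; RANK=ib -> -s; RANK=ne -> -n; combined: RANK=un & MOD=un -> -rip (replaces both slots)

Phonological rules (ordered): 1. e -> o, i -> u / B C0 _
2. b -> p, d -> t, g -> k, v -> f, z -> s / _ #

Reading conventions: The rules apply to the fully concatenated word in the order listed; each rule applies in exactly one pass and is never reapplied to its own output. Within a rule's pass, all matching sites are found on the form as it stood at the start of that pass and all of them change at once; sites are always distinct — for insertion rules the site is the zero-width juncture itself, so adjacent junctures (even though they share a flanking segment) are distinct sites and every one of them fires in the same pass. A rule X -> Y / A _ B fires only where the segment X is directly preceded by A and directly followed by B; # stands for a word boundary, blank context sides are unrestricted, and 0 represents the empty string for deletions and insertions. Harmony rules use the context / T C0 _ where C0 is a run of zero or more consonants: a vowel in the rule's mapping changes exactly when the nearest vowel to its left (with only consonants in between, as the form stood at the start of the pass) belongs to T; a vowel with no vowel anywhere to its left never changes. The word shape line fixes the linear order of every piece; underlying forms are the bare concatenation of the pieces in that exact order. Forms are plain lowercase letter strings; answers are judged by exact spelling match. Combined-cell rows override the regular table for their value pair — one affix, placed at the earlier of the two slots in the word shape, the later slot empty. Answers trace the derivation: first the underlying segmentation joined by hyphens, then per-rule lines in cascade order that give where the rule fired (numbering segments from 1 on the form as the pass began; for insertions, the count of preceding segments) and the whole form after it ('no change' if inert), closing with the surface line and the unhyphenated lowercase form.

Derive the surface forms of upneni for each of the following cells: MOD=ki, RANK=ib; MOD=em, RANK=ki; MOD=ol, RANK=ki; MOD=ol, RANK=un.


cell MOD=ki, RANK=ib:
underlying: upneni-s-luz
1. e -> o, i -> u / B C0 _: fires at position(s) 4: upnonisluz
2. b -> p, d -> t, g -> k, v -> f, z -> s / _ #: fires at position(s) 10: upnonislus
surface: upnonislus

cell MOD=em, RANK=ki:
underlying: upneni-pd-f
1. e -> o, i -> u / B C0 _: fires at position(s) 4: upnonipdf
2. b -> p, d -> t, g -> k, v -> f, z -> s / _ #: no change
surface: upnonipdf

cell MOD=ol, RANK=ki:
underlying: upneni-pd-d
1. e -> o, i -> u / B C0 _: fires at position(s) 4: upnonipdd
2. b -> p, d -> t, g -> k, v -> f, z -> s / _ #: fires at position(s) 9: upnonipdt
surface: upnonipdt

cell MOD=ol, RANK=un:
underlying: upneni-bni-d
1. e -> o, i -> u / B C0 _: fires at position(s) 4: upnonibnid
2. b -> p, d -> t, g -> k, v -> f, z -> s / _ #: fires at position(s) 10: upnonibnit
surface: upnonibnit


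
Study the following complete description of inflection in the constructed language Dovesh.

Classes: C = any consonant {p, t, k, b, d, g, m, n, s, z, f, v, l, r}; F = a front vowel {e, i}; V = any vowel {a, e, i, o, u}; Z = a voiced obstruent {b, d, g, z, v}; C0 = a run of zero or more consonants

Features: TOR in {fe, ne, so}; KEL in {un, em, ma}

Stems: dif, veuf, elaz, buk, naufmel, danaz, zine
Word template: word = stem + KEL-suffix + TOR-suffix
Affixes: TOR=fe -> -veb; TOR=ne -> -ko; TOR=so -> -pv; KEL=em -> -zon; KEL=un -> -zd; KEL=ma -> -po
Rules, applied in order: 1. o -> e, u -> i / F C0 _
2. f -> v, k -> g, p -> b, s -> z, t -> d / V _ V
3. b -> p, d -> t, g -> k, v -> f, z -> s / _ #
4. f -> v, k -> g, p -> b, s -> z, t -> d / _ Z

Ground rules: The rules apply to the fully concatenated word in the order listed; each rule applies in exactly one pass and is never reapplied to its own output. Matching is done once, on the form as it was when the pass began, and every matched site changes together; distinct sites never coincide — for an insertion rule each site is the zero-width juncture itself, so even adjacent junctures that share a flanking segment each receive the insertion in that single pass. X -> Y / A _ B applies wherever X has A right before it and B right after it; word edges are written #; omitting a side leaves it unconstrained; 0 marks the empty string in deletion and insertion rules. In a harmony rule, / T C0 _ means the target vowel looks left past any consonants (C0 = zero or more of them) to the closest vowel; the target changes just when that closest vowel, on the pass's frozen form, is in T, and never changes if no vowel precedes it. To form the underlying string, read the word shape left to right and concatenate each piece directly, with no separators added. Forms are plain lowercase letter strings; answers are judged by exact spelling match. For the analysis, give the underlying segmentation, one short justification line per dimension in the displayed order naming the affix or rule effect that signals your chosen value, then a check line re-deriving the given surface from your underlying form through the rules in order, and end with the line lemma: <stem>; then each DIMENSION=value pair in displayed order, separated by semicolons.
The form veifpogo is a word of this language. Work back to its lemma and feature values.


underlying: veuf-po-ko
TOR=ne - signalled by the affix -ko
KEL=ma - signalled by the affix -po
check: veufpoko -> veifpoko -> veifpogo -> veifpogo -> veifpogo
lemma: veuf; TOR=ne; KEL=ma


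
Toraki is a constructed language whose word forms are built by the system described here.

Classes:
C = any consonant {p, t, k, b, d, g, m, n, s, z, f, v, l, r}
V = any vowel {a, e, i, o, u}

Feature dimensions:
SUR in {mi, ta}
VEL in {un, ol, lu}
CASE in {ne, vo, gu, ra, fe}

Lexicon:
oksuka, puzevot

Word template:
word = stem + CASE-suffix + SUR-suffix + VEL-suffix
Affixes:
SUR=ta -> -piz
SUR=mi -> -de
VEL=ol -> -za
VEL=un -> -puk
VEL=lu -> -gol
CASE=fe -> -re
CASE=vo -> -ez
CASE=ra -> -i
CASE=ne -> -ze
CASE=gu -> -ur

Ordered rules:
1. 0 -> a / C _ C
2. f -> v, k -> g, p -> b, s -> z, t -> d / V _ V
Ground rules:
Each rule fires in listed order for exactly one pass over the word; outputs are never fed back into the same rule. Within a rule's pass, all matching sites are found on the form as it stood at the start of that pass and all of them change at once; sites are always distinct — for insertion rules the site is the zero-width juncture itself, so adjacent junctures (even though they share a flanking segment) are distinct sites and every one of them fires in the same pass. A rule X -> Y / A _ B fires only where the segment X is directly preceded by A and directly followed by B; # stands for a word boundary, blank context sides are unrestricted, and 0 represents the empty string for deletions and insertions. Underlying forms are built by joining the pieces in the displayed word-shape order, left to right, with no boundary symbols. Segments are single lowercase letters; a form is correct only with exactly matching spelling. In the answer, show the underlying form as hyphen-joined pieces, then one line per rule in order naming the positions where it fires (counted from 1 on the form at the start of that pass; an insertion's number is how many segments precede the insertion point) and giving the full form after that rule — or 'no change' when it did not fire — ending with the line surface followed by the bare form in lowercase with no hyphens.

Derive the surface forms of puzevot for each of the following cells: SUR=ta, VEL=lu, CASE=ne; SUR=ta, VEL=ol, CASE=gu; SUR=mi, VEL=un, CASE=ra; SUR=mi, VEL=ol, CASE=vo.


cell SUR=ta, VEL=lu, CASE=ne:
underlying: puzevot-ze-piz-gol
1. 0 -> a / C _ C: inserts after position(s) 7, 12: puzevotazepizagol
2. f -> v, k -> g, p -> b, s -> z, t -> d / V _ V: fires at position(s) 7, 11: puzevodazebizagol
surface: puzevodazebizagol

cell SUR=ta, VEL=ol, CASE=gu:
underlying: puzevot-ur-piz-za
1. 0 -> a / C _ C: inserts after position(s) 9, 12: puzevoturapizaza
2. f -> v, k -> g, p -> b, s -> z, t -> d / V _ V: fires at position(s) 7, 11: puzevodurabizaza
surface: puzevodurabizaza

cell SUR=mi, VEL=un, CASE=ra:
underlying: puzevot-i-de-puk
1. 0 -> a / C _ C: no change
2. f -> v, k -> g, p -> b, s -> z, t -> d / V _ V: fires at position(s) 7, 11: puzevodidebuk
surface: puzevodidebuk

cell SUR=mi, VEL=ol, CASE=vo:
underlying: puzevot-ez-de-za
1. 0 -> a / C _ C: inserts after position(s) 9: puzevotezadeza
2. f -> v, k -> g, p -> b, s -> z, t -> d / V _ V: fires at position(s) 7: puzevodezadeza
surface: puzevodezadeza


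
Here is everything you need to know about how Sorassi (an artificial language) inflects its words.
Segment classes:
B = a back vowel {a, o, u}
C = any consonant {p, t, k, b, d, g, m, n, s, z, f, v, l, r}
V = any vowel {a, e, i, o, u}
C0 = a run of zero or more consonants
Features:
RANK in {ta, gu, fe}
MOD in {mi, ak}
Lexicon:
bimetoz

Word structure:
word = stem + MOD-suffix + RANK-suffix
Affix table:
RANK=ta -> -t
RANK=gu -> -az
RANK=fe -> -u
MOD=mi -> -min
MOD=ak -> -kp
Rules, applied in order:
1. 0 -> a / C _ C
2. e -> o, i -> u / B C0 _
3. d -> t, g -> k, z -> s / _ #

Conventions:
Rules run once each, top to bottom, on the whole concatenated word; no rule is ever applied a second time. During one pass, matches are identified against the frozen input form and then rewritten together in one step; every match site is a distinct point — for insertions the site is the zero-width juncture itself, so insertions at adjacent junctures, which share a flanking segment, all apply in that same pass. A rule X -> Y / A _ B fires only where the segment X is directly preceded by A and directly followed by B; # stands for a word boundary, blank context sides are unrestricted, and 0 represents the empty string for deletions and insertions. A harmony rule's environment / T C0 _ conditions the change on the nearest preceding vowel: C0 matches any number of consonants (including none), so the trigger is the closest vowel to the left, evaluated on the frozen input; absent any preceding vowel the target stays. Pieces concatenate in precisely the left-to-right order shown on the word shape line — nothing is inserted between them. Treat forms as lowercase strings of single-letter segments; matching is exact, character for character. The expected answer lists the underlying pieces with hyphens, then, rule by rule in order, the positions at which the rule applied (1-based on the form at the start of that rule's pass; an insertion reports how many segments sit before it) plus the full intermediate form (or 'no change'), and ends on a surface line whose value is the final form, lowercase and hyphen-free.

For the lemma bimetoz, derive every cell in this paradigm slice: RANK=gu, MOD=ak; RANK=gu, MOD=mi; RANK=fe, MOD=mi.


cell RANK=gu, MOD=ak:
underlying: bimetoz-kp-az
1. 0 -> a / C _ C: inserts after position(s) 7, 8: bimetozakapaz
2. e -> o, i -> u / B C0 _: no change
3. d -> t, g -> k, z -> s / _ #: fires at position(s) 13: bimetozakapas
surface: bimetozakapas

cell RANK=gu, MOD=mi:
underlying: bimetoz-min-az
1. 0 -> a / C _ C: inserts after position(s) 7: bimetozaminaz
2. e -> o, i -> u / B C0 _: fires at position(s) 10: bimetozamunaz
3. d -> t, g -> k, z -> s / _ #: fires at position(s) 13: bimetozamunas
surface: bimetozamunas

cell RANK=fe, MOD=mi:
underlying: bimetoz-min-u
1. 0 -> a / C _ C: inserts after position(s) 7: bimetozaminu
2. e -> o, i -> u / B C0 _: fires at position(s) 10: bimetozamunu
3. d -> t, g -> k, z -> s / _ #: no change
surface: bimetozamunu


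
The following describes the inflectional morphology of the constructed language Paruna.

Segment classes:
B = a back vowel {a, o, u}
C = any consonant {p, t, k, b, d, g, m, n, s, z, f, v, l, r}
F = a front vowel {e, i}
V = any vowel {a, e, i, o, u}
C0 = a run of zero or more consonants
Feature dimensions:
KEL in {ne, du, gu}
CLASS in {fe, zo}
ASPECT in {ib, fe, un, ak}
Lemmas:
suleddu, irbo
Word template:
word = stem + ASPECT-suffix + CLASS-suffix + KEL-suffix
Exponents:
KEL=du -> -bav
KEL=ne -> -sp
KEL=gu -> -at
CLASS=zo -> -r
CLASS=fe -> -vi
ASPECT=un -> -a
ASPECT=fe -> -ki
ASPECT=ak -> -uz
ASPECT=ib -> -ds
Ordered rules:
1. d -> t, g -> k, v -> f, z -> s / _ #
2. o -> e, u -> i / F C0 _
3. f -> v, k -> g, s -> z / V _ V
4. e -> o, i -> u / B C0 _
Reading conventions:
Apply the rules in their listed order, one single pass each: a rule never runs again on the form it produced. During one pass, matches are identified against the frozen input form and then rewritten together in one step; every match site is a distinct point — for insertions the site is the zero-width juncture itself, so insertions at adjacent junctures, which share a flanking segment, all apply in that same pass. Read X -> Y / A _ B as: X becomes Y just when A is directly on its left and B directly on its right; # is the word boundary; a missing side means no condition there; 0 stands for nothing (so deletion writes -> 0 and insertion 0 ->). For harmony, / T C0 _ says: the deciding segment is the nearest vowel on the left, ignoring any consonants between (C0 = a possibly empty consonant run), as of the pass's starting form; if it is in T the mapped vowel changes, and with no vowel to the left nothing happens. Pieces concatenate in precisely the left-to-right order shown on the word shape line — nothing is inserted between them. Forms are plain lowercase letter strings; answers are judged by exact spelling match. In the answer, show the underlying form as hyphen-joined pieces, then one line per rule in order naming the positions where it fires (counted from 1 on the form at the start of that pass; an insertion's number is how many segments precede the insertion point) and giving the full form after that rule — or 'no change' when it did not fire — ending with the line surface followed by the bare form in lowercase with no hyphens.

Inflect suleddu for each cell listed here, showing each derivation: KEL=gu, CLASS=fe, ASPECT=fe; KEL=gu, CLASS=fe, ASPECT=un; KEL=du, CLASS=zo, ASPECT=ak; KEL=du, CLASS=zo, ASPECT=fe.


cell KEL=gu, CLASS=fe, ASPECT=fe:
underlying: suleddu-ki-vi-at
1. d -> t, g -> k, v -> f, z -> s / _ #: no change
2. o -> e, u -> i / F C0 _: fires at position(s) 7: suleddikiviat
3. f -> v, k -> g, s -> z / V _ V: fires at position(s) 8: suleddigiviat
4. e -> o, i -> u / B C0 _: fires at position(s) 4: suloddigiviat
surface: suloddigiviat

cell KEL=gu, CLASS=fe, ASPECT=un:
underlying: suleddu-a-vi-at
1. d -> t, g -> k, v -> f, z -> s / _ #: no change
2. o -> e, u -> i / F C0 _: fires at position(s) 7: suleddiaviat
3. f -> v, k -> g, s -> z / V _ V: no change
4. e -> o, i -> u / B C0 _: fires at position(s) 4, 10: suloddiavuat
surface: suloddiavuat

cell KEL=du, CLASS=zo, ASPECT=ak:
underlying: suleddu-uz-r-bav
1. d -> t, g -> k, v -> f, z -> s / _ #: fires at position(s) 13: suledduuzrbaf
2. o -> e, u -> i / F C0 _: fires at position(s) 7: suleddiuzrbaf
3. f -> v, k -> g, s -> z / V _ V: no change
4. e -> o, i -> u / B C0 _: fires at position(s) 4: suloddiuzrbaf
surface: suloddiuzrbaf

cell KEL=du, CLASS=zo, ASPECT=fe:
underlying: suleddu-ki-r-bav
1. d -> t, g -> k, v -> f, z -> s / _ #: fires at position(s) 13: suleddukirbaf
2. o -> e, u -> i / F C0 _: fires at position(s) 7: suleddikirbaf
3. f -> v, k -> g, s -> z / V _ V: fires at position(s) 8: suleddigirbaf
4. e -> o, i -> u / B C0 _: fires at position(s) 4: suloddigirbaf
surface: suloddigirbaf
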